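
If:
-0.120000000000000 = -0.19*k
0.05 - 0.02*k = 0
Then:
No Solution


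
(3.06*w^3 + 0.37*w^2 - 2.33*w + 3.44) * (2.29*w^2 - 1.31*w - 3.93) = 7.0074*w^5 - 3.1613*w^4 - 17.8462*w^3 + 9.4758*w^2 + 4.6505*w - 13.5192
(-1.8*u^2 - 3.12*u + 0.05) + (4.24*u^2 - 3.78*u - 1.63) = 2.44*u^2 - 6.9*u - 1.58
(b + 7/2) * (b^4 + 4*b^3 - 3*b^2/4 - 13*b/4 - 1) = b^5 + 15*b^4/2 + 53*b^3/4 - 47*b^2/8 - 99*b/8 - 7/2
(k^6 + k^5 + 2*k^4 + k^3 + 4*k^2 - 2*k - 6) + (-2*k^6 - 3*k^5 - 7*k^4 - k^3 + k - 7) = -k^6 - 2*k^5 - 5*k^4 + 4*k^2 - k - 13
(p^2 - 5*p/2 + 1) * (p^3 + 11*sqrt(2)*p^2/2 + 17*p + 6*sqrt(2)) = p^5 - 5*p^4/2 + 11*sqrt(2)*p^4/2 - 55*sqrt(2)*p^3/4 + 18*p^3 - 85*p^2/2 + 23*sqrt(2)*p^2/2 - 15*sqrt(2)*p + 17*p + 6*sqrt(2)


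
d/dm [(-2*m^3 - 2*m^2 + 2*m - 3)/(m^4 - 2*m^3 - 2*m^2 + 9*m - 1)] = (2*m^6 + 4*m^5 - 6*m^4 - 16*m^3 - 26*m^2 - 8*m + 25)/(m^8 - 4*m^7 + 26*m^5 - 34*m^4 - 32*m^3 + 85*m^2 - 18*m + 1)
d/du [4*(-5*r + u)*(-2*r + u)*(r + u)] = 12*r^2 - 48*r*u + 12*u^2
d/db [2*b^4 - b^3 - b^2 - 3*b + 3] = 8*b^3 - 3*b^2 - 2*b - 3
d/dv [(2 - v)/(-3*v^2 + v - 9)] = (3*v^2 - v - (v - 2)*(6*v - 1) + 9)/(3*v^2 - v + 9)^2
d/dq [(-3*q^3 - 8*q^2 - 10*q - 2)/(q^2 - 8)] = (-3*q^4 + 82*q^2 + 132*q + 80)/(q^4 - 16*q^2 + 64)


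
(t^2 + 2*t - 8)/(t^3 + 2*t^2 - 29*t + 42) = (t + 4)/(t^2 + 4*t - 21)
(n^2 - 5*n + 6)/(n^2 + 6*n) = (n^2 - 5*n + 6)/(n*(n + 6))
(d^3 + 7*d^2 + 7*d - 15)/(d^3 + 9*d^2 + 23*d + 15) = (d - 1)/(d + 1)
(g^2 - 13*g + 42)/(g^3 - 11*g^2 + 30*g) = (g - 7)/(g*(g - 5))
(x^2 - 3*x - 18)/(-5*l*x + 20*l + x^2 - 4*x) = (-x^2 + 3*x + 18)/(5*l*x - 20*l - x^2 + 4*x)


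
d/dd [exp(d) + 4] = exp(d)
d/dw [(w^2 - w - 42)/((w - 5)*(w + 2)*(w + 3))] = (-w^4 + 2*w^3 + 107*w^2 - 60*w - 768)/(w^6 - 38*w^4 - 60*w^3 + 361*w^2 + 1140*w + 900)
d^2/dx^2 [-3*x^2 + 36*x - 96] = -6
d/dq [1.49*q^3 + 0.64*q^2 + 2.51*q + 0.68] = 4.47*q^2 + 1.28*q + 2.51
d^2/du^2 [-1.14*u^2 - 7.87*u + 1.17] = -2.28000000000000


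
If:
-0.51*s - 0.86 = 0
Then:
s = -1.69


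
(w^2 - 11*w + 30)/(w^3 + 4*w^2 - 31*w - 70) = (w - 6)/(w^2 + 9*w + 14)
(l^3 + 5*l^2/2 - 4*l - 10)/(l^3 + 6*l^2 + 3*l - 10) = (l^2 + l/2 - 5)/(l^2 + 4*l - 5)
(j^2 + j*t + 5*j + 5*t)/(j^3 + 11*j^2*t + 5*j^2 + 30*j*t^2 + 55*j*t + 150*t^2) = (j + t)/(j^2 + 11*j*t + 30*t^2)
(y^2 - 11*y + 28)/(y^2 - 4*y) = (y - 7)/y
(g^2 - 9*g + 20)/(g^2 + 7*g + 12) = (g^2 - 9*g + 20)/(g^2 + 7*g + 12)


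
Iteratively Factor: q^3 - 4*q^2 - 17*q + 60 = (q - 5)*(q^2 + q - 12) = (q - 5)*(q + 4)*(q - 3)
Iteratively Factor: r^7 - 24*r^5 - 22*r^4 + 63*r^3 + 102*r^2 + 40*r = (r - 5)*(r^6 + 5*r^5 + r^4 - 17*r^3 - 22*r^2 - 8*r) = (r - 5)*(r + 1)*(r^5 + 4*r^4 - 3*r^3 - 14*r^2 - 8*r) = (r - 5)*(r - 2)*(r + 1)*(r^4 + 6*r^3 + 9*r^2 + 4*r) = (r - 5)*(r - 2)*(r + 1)^2*(r^3 + 5*r^2 + 4*r) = (r - 5)*(r - 2)*(r + 1)^3*(r^2 + 4*r) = (r - 5)*(r - 2)*(r + 1)^3*(r + 4)*(r)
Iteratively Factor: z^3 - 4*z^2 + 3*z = (z)*(z^2 - 4*z + 3) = z*(z - 3)*(z - 1)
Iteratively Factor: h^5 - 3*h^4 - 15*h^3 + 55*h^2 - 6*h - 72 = (h + 1)*(h^4 - 4*h^3 - 11*h^2 + 66*h - 72) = (h - 3)*(h + 1)*(h^3 - h^2 - 14*h + 24) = (h - 3)^2*(h + 1)*(h^2 + 2*h - 8) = (h - 3)^2*(h - 2)*(h + 1)*(h + 4)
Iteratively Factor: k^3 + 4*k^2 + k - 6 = (k - 1)*(k^2 + 5*k + 6) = (k - 1)*(k + 2)*(k + 3)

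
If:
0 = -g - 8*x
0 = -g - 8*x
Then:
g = -8*x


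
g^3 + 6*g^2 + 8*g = g*(g + 2)*(g + 4)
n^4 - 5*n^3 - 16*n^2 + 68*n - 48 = (n - 6)*(n - 2)*(n - 1)*(n + 4)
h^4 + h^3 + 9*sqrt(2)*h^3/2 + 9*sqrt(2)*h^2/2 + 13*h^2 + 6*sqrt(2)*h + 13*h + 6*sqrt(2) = (h + 1)*(h + sqrt(2))*(h + 3*sqrt(2)/2)*(h + 2*sqrt(2))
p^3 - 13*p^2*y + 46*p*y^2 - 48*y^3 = (p - 8*y)*(p - 3*y)*(p - 2*y)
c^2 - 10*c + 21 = (c - 7)*(c - 3)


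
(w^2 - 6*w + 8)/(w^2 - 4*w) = (w - 2)/w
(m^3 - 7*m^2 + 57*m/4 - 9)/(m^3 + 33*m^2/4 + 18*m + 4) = (4*m^3 - 28*m^2 + 57*m - 36)/(4*m^3 + 33*m^2 + 72*m + 16)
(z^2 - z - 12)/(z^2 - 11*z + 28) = (z + 3)/(z - 7)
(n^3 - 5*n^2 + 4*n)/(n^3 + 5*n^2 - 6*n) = (n - 4)/(n + 6)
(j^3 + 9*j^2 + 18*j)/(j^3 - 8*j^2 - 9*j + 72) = j*(j + 6)/(j^2 - 11*j + 24)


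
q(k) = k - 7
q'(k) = 1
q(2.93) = -4.07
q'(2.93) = 1.00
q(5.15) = -1.85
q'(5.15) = 1.00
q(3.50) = -3.50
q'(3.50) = 1.00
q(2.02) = -4.98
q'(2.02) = 1.00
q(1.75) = -5.25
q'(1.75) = 1.00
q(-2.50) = -9.50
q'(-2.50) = 1.00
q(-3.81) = -10.81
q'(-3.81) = 1.00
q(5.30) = -1.70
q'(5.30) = 1.00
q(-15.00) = -22.00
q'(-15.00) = 1.00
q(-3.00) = -10.00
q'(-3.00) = 1.00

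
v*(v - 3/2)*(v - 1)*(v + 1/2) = v^4 - 2*v^3 + v^2/4 + 3*v/4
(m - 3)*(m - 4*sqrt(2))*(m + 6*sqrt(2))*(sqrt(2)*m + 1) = sqrt(2)*m^4 - 3*sqrt(2)*m^3 + 5*m^3 - 46*sqrt(2)*m^2 - 15*m^2 - 48*m + 138*sqrt(2)*m + 144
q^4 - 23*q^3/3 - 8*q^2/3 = q^2*(q - 8)*(q + 1/3)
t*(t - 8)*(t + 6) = t^3 - 2*t^2 - 48*t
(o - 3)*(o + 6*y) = o^2 + 6*o*y - 3*o - 18*y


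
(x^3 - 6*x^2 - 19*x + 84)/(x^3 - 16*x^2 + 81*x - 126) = (x + 4)/(x - 6)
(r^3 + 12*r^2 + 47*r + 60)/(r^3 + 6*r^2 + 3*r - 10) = (r^2 + 7*r + 12)/(r^2 + r - 2)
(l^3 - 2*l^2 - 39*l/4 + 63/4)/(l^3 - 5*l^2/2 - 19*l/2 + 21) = (l - 3/2)/(l - 2)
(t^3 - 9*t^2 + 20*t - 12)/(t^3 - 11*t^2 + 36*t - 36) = (t - 1)/(t - 3)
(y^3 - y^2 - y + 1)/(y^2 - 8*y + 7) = (y^2 - 1)/(y - 7)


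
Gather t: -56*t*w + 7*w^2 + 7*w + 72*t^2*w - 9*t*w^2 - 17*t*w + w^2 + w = 72*t^2*w + t*(-9*w^2 - 73*w) + 8*w^2 + 8*w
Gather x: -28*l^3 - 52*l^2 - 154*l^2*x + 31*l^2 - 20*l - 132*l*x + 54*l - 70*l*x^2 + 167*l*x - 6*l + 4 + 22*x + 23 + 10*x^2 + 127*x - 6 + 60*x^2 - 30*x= -28*l^3 - 21*l^2 + 28*l + x^2*(70 - 70*l) + x*(-154*l^2 + 35*l + 119) + 21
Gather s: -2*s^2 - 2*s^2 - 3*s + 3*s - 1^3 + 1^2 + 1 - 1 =-4*s^2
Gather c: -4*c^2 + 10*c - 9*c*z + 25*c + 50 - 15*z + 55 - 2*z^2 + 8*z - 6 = -4*c^2 + c*(35 - 9*z) - 2*z^2 - 7*z + 99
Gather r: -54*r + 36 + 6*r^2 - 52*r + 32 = 6*r^2 - 106*r + 68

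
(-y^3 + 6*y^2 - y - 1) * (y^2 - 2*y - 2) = -y^5 + 8*y^4 - 11*y^3 - 11*y^2 + 4*y + 2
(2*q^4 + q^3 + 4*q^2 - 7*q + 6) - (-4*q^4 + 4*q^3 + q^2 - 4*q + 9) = 6*q^4 - 3*q^3 + 3*q^2 - 3*q - 3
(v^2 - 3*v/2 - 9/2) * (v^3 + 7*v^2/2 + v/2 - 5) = v^5 + 2*v^4 - 37*v^3/4 - 43*v^2/2 + 21*v/4 + 45/2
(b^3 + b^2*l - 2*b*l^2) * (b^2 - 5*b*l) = b^5 - 4*b^4*l - 7*b^3*l^2 + 10*b^2*l^3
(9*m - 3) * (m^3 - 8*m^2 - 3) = 9*m^4 - 75*m^3 + 24*m^2 - 27*m + 9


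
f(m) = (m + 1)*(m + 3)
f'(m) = 2*m + 4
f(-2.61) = -0.63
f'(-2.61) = -1.22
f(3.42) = 28.38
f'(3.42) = 10.84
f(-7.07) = 24.70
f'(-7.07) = -10.14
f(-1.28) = -0.48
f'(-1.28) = 1.44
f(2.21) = 16.72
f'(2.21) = 8.42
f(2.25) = 17.06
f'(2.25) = 8.50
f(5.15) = 50.12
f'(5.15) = 14.30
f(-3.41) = 0.99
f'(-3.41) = -2.82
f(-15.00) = 168.00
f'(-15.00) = -26.00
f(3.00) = 24.00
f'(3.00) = 10.00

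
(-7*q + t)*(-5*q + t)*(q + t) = 35*q^3 + 23*q^2*t - 11*q*t^2 + t^3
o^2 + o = o*(o + 1)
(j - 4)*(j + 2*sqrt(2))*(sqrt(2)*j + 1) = sqrt(2)*j^3 - 4*sqrt(2)*j^2 + 5*j^2 - 20*j + 2*sqrt(2)*j - 8*sqrt(2)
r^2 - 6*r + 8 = (r - 4)*(r - 2)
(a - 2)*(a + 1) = a^2 - a - 2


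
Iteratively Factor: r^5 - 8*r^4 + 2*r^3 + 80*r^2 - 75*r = (r - 1)*(r^4 - 7*r^3 - 5*r^2 + 75*r) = (r - 1)*(r + 3)*(r^3 - 10*r^2 + 25*r) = r*(r - 1)*(r + 3)*(r^2 - 10*r + 25) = r*(r - 5)*(r - 1)*(r + 3)*(r - 5)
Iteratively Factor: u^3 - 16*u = (u - 4)*(u^2 + 4*u) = (u - 4)*(u + 4)*(u)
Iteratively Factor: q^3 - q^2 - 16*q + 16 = (q - 4)*(q^2 + 3*q - 4) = (q - 4)*(q + 4)*(q - 1)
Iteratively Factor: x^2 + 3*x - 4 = (x - 1)*(x + 4)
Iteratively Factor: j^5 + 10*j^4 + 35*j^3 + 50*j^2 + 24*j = (j + 1)*(j^4 + 9*j^3 + 26*j^2 + 24*j) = (j + 1)*(j + 4)*(j^3 + 5*j^2 + 6*j) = (j + 1)*(j + 2)*(j + 4)*(j^2 + 3*j) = j*(j + 1)*(j + 2)*(j + 4)*(j + 3)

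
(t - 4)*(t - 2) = t^2 - 6*t + 8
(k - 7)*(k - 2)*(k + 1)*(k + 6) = k^4 - 2*k^3 - 43*k^2 + 44*k + 84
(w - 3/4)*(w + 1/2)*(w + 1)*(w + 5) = w^4 + 23*w^3/4 + 25*w^2/8 - 7*w/2 - 15/8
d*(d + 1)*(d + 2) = d^3 + 3*d^2 + 2*d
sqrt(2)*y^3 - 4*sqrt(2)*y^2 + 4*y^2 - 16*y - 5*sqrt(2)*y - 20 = (y - 5)*(y + 2*sqrt(2))*(sqrt(2)*y + sqrt(2))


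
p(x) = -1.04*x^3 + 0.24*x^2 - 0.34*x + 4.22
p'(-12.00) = -455.38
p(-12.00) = 1839.98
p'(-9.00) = -257.38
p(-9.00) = 784.88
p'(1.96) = -11.38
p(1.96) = -3.36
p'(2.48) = -18.34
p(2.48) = -11.01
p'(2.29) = -15.60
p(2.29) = -7.79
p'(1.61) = -7.65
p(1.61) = -0.05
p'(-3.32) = -36.32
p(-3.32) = 46.05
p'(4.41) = -58.90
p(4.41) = -81.81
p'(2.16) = -13.86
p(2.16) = -5.88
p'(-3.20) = -33.82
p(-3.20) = 41.84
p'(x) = -3.12*x^2 + 0.48*x - 0.34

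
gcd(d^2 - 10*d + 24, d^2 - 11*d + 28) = d - 4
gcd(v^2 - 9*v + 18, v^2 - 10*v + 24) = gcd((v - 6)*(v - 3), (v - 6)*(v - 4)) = v - 6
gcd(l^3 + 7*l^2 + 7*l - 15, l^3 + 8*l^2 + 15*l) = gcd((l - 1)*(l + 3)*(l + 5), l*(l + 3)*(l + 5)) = l^2 + 8*l + 15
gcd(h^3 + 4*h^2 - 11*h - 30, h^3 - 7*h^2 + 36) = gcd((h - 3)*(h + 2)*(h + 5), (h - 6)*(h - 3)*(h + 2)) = h^2 - h - 6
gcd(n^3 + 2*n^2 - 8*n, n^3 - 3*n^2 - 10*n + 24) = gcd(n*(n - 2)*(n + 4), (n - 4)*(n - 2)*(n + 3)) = n - 2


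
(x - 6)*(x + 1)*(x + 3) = x^3 - 2*x^2 - 21*x - 18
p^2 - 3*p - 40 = (p - 8)*(p + 5)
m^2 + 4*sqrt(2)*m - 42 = (m - 3*sqrt(2))*(m + 7*sqrt(2))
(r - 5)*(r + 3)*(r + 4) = r^3 + 2*r^2 - 23*r - 60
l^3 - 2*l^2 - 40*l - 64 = (l - 8)*(l + 2)*(l + 4)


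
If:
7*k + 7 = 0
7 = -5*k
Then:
No Solution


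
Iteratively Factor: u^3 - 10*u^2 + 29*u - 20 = (u - 5)*(u^2 - 5*u + 4) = (u - 5)*(u - 1)*(u - 4)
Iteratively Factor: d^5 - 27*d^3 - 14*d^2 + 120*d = (d - 2)*(d^4 + 2*d^3 - 23*d^2 - 60*d) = (d - 2)*(d + 4)*(d^3 - 2*d^2 - 15*d) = d*(d - 2)*(d + 4)*(d^2 - 2*d - 15) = d*(d - 5)*(d - 2)*(d + 4)*(d + 3)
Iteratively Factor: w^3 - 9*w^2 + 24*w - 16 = (w - 1)*(w^2 - 8*w + 16) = (w - 4)*(w - 1)*(w - 4)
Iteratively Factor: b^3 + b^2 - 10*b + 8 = (b - 2)*(b^2 + 3*b - 4) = (b - 2)*(b + 4)*(b - 1)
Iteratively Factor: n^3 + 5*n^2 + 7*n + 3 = (n + 3)*(n^2 + 2*n + 1) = (n + 1)*(n + 3)*(n + 1)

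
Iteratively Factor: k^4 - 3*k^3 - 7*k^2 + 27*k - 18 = (k - 3)*(k^3 - 7*k + 6) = (k - 3)*(k + 3)*(k^2 - 3*k + 2) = (k - 3)*(k - 1)*(k + 3)*(k - 2)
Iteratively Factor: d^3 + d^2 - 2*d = (d)*(d^2 + d - 2) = d*(d - 1)*(d + 2)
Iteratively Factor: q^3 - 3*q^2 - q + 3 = (q + 1)*(q^2 - 4*q + 3) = (q - 3)*(q + 1)*(q - 1)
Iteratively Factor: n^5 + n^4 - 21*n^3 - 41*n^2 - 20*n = (n + 1)*(n^4 - 21*n^2 - 20*n) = (n + 1)*(n + 4)*(n^3 - 4*n^2 - 5*n) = (n + 1)^2*(n + 4)*(n^2 - 5*n) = (n - 5)*(n + 1)^2*(n + 4)*(n)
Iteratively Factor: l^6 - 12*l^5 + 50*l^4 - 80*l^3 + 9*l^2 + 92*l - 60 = (l + 1)*(l^5 - 13*l^4 + 63*l^3 - 143*l^2 + 152*l - 60) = (l - 3)*(l + 1)*(l^4 - 10*l^3 + 33*l^2 - 44*l + 20) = (l - 3)*(l - 2)*(l + 1)*(l^3 - 8*l^2 + 17*l - 10) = (l - 3)*(l - 2)*(l - 1)*(l + 1)*(l^2 - 7*l + 10) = (l - 5)*(l - 3)*(l - 2)*(l - 1)*(l + 1)*(l - 2)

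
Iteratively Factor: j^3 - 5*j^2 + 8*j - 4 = (j - 2)*(j^2 - 3*j + 2) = (j - 2)^2*(j - 1)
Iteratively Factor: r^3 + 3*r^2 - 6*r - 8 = (r + 1)*(r^2 + 2*r - 8) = (r + 1)*(r + 4)*(r - 2)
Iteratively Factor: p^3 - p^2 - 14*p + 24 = (p - 3)*(p^2 + 2*p - 8) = (p - 3)*(p + 4)*(p - 2)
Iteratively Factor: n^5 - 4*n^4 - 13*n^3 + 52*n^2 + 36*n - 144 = (n - 2)*(n^4 - 2*n^3 - 17*n^2 + 18*n + 72) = (n - 2)*(n + 3)*(n^3 - 5*n^2 - 2*n + 24) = (n - 2)*(n + 2)*(n + 3)*(n^2 - 7*n + 12) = (n - 3)*(n - 2)*(n + 2)*(n + 3)*(n - 4)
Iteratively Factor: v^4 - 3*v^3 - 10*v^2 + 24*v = (v)*(v^3 - 3*v^2 - 10*v + 24) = v*(v - 2)*(v^2 - v - 12) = v*(v - 2)*(v + 3)*(v - 4)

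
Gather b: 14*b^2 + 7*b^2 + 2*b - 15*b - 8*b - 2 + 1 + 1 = 21*b^2 - 21*b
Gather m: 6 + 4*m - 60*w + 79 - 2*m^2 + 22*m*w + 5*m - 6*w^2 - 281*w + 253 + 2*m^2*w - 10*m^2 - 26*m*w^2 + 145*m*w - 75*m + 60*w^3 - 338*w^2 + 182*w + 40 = m^2*(2*w - 12) + m*(-26*w^2 + 167*w - 66) + 60*w^3 - 344*w^2 - 159*w + 378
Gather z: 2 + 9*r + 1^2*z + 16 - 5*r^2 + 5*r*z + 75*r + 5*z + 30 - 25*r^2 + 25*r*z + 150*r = -30*r^2 + 234*r + z*(30*r + 6) + 48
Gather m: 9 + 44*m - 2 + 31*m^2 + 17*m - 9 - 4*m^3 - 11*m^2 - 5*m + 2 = -4*m^3 + 20*m^2 + 56*m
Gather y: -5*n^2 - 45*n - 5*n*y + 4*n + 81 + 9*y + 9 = -5*n^2 - 41*n + y*(9 - 5*n) + 90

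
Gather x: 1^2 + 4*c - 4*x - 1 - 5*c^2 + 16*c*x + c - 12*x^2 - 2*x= -5*c^2 + 5*c - 12*x^2 + x*(16*c - 6)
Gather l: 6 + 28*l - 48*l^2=-48*l^2 + 28*l + 6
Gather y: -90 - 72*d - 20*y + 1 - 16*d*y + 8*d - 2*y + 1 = -64*d + y*(-16*d - 22) - 88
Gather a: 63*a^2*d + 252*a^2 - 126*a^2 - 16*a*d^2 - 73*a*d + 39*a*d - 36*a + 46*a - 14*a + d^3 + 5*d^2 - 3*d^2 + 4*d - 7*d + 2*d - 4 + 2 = a^2*(63*d + 126) + a*(-16*d^2 - 34*d - 4) + d^3 + 2*d^2 - d - 2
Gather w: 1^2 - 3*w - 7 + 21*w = 18*w - 6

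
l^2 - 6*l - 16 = (l - 8)*(l + 2)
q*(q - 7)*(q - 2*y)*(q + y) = q^4 - q^3*y - 7*q^3 - 2*q^2*y^2 + 7*q^2*y + 14*q*y^2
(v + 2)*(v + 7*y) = v^2 + 7*v*y + 2*v + 14*y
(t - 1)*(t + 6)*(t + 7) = t^3 + 12*t^2 + 29*t - 42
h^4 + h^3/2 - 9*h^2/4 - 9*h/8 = h*(h - 3/2)*(h + 1/2)*(h + 3/2)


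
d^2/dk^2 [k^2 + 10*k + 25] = 2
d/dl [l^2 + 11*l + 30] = 2*l + 11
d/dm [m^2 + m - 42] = 2*m + 1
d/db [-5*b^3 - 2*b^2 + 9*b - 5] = -15*b^2 - 4*b + 9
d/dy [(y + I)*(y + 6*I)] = 2*y + 7*I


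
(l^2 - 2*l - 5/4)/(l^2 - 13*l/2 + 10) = (l + 1/2)/(l - 4)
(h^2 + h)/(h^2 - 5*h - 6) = h/(h - 6)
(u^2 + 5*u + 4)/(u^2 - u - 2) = (u + 4)/(u - 2)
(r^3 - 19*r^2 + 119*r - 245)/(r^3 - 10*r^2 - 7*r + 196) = (r - 5)/(r + 4)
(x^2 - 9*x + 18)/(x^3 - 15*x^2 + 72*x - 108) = 1/(x - 6)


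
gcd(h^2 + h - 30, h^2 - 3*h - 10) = h - 5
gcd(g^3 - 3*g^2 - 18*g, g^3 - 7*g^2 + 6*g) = g^2 - 6*g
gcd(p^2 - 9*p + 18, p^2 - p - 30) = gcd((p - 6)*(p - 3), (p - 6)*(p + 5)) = p - 6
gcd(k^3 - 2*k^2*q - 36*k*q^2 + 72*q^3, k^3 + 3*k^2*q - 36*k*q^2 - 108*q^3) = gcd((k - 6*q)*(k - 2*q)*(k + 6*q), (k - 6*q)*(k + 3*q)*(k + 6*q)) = -k^2 + 36*q^2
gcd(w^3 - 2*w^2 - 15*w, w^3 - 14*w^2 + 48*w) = w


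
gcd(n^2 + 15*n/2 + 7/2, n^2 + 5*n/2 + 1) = n + 1/2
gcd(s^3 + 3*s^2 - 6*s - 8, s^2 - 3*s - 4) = s + 1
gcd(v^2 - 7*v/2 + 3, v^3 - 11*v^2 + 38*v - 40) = v - 2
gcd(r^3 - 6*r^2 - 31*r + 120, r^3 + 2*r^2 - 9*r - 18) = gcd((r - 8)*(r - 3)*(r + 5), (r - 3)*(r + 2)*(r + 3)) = r - 3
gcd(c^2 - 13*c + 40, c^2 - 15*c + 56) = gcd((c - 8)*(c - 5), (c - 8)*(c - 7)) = c - 8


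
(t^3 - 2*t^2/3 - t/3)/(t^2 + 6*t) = (3*t^2 - 2*t - 1)/(3*(t + 6))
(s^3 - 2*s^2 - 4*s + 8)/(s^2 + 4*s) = (s^3 - 2*s^2 - 4*s + 8)/(s*(s + 4))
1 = 1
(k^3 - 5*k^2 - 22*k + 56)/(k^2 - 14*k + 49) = (k^2 + 2*k - 8)/(k - 7)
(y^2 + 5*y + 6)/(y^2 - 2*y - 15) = (y + 2)/(y - 5)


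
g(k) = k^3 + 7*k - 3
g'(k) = 3*k^2 + 7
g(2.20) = 23.05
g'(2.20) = 21.52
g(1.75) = 14.61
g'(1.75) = 16.19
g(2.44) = 28.61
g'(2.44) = 24.86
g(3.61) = 69.32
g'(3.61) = 46.10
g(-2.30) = -31.27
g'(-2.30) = 22.87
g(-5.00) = -163.00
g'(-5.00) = 82.00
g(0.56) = 1.10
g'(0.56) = 7.94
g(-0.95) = -10.51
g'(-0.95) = 9.71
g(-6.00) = -261.00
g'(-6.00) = 115.00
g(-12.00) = -1815.00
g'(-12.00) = 439.00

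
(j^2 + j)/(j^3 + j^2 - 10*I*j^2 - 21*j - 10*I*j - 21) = j/(j^2 - 10*I*j - 21)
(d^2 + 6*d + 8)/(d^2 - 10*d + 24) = (d^2 + 6*d + 8)/(d^2 - 10*d + 24)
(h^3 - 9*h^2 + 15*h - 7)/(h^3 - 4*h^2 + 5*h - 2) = (h - 7)/(h - 2)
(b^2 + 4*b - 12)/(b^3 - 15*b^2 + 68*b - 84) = (b + 6)/(b^2 - 13*b + 42)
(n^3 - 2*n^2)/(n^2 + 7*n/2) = 2*n*(n - 2)/(2*n + 7)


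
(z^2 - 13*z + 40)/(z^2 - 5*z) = (z - 8)/z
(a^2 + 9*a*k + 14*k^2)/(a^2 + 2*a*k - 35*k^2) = (a + 2*k)/(a - 5*k)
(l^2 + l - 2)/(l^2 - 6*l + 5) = (l + 2)/(l - 5)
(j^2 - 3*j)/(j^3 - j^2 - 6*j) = 1/(j + 2)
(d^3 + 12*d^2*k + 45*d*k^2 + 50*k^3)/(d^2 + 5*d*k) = d + 7*k + 10*k^2/d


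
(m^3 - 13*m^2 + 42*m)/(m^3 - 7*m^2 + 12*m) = (m^2 - 13*m + 42)/(m^2 - 7*m + 12)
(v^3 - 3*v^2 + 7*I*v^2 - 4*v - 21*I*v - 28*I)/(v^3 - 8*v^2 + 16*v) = (v^2 + v*(1 + 7*I) + 7*I)/(v*(v - 4))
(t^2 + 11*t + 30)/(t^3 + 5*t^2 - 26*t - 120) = (t + 5)/(t^2 - t - 20)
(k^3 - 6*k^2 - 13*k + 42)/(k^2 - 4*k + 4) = (k^2 - 4*k - 21)/(k - 2)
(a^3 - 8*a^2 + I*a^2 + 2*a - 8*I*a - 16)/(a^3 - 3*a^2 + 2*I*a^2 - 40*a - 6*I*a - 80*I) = (a - I)/(a + 5)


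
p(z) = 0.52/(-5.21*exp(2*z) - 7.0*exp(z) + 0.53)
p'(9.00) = 0.00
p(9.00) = 0.00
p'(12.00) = 0.00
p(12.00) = 0.00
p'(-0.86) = 0.22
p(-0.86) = -0.15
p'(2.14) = 0.00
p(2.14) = -0.00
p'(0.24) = 0.05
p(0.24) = -0.03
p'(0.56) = 0.03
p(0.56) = -0.02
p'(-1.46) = 0.60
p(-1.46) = -0.38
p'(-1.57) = 0.75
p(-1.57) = -0.45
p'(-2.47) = 35.11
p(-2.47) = -5.23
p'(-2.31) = 8.88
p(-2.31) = -2.41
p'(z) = 0.52*(10.42*exp(2*z) + 7.0*exp(z))/(-5.21*exp(2*z) - 7.0*exp(z) + 0.53)^2 = (5.4184*exp(z) + 3.64)*exp(z)/(5.21*exp(2*z) + 7.0*exp(z) - 0.53)^2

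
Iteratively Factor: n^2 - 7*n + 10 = (n - 2)*(n - 5)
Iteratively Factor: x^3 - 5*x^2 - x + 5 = (x + 1)*(x^2 - 6*x + 5) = (x - 1)*(x + 1)*(x - 5)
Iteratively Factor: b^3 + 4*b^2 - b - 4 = (b + 4)*(b^2 - 1) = (b + 1)*(b + 4)*(b - 1)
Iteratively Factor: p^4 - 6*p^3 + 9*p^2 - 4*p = (p - 1)*(p^3 - 5*p^2 + 4*p) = (p - 1)^2*(p^2 - 4*p) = (p - 4)*(p - 1)^2*(p)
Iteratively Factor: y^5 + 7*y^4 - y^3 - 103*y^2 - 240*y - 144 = (y + 3)*(y^4 + 4*y^3 - 13*y^2 - 64*y - 48) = (y + 3)*(y + 4)*(y^3 - 13*y - 12) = (y + 3)^2*(y + 4)*(y^2 - 3*y - 4) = (y - 4)*(y + 3)^2*(y + 4)*(y + 1)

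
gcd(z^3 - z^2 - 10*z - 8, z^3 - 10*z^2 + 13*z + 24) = z + 1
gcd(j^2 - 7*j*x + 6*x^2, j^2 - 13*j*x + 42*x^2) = -j + 6*x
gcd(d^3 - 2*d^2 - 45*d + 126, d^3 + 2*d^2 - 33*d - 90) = d - 6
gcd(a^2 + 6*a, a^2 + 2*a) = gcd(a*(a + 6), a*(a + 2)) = a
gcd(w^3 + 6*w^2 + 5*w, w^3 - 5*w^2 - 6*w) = w^2 + w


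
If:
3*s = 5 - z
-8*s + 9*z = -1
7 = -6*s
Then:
No Solution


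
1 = 1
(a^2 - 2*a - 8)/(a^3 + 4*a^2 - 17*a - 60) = (a + 2)/(a^2 + 8*a + 15)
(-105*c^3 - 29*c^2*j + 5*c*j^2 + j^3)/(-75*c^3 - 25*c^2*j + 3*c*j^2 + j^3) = (7*c + j)/(5*c + j)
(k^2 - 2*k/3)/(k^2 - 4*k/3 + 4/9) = 3*k/(3*k - 2)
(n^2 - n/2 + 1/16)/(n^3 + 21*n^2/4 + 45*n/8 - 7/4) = (4*n - 1)/(2*(2*n^2 + 11*n + 14))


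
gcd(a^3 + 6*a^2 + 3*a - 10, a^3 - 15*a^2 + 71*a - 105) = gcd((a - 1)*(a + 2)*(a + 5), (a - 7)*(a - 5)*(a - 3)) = 1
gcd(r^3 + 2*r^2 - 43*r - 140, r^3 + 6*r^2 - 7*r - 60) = r^2 + 9*r + 20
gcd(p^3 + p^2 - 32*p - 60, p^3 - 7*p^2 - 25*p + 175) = p + 5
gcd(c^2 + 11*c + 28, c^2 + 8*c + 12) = 1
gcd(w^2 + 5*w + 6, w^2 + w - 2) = w + 2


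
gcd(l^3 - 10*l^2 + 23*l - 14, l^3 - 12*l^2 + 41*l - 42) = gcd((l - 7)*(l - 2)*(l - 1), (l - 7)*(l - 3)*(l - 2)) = l^2 - 9*l + 14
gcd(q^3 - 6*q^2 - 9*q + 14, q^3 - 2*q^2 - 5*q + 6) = q^2 + q - 2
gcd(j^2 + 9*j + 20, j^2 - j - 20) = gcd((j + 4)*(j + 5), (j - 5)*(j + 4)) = j + 4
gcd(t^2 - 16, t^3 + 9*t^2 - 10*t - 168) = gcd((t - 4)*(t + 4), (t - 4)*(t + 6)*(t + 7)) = t - 4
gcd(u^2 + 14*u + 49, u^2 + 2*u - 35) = u + 7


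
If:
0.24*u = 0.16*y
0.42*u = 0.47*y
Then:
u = 0.00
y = 0.00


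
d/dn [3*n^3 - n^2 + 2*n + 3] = 9*n^2 - 2*n + 2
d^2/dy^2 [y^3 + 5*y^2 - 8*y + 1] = 6*y + 10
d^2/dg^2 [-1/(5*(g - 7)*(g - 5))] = 2*(-(g - 7)^2 - (g - 7)*(g - 5) - (g - 5)^2)/(5*(g - 7)^3*(g - 5)^3)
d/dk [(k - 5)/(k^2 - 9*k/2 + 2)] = 2*(-2*k^2 + 20*k - 41)/(4*k^4 - 36*k^3 + 97*k^2 - 72*k + 16)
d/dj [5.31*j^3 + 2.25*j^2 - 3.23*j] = 15.93*j^2 + 4.5*j - 3.23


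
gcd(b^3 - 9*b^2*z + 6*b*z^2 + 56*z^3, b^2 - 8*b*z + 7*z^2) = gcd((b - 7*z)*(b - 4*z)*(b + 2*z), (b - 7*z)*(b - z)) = -b + 7*z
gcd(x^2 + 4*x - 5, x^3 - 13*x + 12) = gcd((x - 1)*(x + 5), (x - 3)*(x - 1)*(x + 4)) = x - 1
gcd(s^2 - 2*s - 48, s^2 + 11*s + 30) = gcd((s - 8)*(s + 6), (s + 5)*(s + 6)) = s + 6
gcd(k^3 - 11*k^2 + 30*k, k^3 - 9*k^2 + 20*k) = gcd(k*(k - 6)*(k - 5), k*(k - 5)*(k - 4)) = k^2 - 5*k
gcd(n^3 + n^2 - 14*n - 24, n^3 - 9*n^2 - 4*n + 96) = n^2 - n - 12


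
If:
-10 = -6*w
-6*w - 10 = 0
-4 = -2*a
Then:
No Solution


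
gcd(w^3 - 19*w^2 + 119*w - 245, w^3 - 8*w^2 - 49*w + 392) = w - 7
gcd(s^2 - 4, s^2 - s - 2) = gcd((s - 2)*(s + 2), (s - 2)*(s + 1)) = s - 2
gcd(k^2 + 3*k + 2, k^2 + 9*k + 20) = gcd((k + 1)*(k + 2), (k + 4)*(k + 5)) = 1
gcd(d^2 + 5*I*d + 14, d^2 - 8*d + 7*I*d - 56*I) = d + 7*I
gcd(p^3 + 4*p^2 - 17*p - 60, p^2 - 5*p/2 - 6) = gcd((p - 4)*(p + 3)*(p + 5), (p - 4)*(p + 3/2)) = p - 4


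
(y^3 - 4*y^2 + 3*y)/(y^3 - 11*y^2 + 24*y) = (y - 1)/(y - 8)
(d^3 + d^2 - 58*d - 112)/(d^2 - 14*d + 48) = (d^2 + 9*d + 14)/(d - 6)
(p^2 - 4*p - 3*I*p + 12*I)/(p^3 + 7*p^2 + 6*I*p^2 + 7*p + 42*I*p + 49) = (p^2 + p*(-4 - 3*I) + 12*I)/(p^3 + p^2*(7 + 6*I) + p*(7 + 42*I) + 49)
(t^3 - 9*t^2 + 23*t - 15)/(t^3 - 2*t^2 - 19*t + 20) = (t - 3)/(t + 4)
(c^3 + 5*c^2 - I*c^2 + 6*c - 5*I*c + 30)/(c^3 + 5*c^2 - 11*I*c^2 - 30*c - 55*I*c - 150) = (c^2 - I*c + 6)/(c^2 - 11*I*c - 30)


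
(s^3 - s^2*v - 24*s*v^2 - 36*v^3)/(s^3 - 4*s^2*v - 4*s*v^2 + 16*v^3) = (s^2 - 3*s*v - 18*v^2)/(s^2 - 6*s*v + 8*v^2)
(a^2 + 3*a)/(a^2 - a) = (a + 3)/(a - 1)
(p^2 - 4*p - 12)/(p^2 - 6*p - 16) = (p - 6)/(p - 8)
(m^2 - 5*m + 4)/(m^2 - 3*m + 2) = (m - 4)/(m - 2)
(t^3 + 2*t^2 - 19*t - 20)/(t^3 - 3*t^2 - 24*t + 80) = (t + 1)/(t - 4)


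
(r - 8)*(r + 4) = r^2 - 4*r - 32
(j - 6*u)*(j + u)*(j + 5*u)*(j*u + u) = j^4*u + j^3*u - 31*j^2*u^3 - 30*j*u^4 - 31*j*u^3 - 30*u^4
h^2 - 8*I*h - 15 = (h - 5*I)*(h - 3*I)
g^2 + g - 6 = (g - 2)*(g + 3)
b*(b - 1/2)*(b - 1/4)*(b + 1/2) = b^4 - b^3/4 - b^2/4 + b/16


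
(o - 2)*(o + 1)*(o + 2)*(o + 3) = o^4 + 4*o^3 - o^2 - 16*o - 12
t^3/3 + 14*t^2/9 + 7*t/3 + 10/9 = (t/3 + 1/3)*(t + 5/3)*(t + 2)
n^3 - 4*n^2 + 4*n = n*(n - 2)^2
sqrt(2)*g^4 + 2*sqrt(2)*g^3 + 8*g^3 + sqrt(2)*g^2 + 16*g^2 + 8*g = g*(g + 1)*(g + 4*sqrt(2))*(sqrt(2)*g + sqrt(2))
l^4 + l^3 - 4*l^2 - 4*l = l*(l - 2)*(l + 1)*(l + 2)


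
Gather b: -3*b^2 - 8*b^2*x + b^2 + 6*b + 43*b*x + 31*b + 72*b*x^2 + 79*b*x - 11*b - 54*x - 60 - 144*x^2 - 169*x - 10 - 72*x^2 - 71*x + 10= b^2*(-8*x - 2) + b*(72*x^2 + 122*x + 26) - 216*x^2 - 294*x - 60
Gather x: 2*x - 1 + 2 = 2*x + 1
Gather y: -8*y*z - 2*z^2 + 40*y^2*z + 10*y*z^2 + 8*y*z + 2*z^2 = 40*y^2*z + 10*y*z^2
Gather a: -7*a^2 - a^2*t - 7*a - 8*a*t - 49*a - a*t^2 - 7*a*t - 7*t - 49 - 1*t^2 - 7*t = a^2*(-t - 7) + a*(-t^2 - 15*t - 56) - t^2 - 14*t - 49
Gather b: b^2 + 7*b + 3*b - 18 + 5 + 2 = b^2 + 10*b - 11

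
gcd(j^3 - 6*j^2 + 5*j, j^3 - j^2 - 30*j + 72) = 1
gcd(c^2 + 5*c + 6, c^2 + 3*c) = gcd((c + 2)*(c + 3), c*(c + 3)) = c + 3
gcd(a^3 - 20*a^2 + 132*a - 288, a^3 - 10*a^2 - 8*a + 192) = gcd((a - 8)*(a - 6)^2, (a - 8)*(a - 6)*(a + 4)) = a^2 - 14*a + 48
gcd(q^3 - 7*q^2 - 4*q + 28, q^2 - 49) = q - 7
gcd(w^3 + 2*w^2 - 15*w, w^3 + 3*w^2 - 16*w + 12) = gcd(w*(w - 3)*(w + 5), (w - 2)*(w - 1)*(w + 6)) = 1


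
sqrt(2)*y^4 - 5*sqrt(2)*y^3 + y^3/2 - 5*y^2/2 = y^2*(y - 5)*(sqrt(2)*y + 1/2)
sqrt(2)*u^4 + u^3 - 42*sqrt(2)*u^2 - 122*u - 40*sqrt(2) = (u - 5*sqrt(2))*(u + sqrt(2))*(u + 4*sqrt(2))*(sqrt(2)*u + 1)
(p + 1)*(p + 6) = p^2 + 7*p + 6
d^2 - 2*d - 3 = (d - 3)*(d + 1)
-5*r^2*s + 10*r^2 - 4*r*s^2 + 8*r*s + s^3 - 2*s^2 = (-5*r + s)*(r + s)*(s - 2)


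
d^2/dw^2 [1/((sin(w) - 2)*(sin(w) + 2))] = 2*(-2*sin(w)^4 - 5*sin(w)^2 + 4)/((sin(w) - 2)^3*(sin(w) + 2)^3)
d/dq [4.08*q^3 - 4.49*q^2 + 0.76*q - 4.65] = 12.24*q^2 - 8.98*q + 0.76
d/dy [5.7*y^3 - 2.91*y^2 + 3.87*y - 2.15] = 17.1*y^2 - 5.82*y + 3.87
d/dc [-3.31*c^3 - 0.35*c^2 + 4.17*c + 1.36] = -9.93*c^2 - 0.7*c + 4.17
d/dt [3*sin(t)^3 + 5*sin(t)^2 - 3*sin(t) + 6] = (9*sin(t)^2 + 10*sin(t) - 3)*cos(t)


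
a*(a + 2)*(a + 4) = a^3 + 6*a^2 + 8*a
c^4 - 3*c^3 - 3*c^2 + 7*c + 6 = (c - 3)*(c - 2)*(c + 1)^2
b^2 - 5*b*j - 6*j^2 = (b - 6*j)*(b + j)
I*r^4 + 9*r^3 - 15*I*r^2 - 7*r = r*(r - 7*I)*(r - I)*(I*r + 1)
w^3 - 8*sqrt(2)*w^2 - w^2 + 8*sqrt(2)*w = w*(w - 1)*(w - 8*sqrt(2))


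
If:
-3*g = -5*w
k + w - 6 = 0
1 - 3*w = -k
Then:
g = 35/12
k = 17/4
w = 7/4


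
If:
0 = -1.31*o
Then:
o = 0.00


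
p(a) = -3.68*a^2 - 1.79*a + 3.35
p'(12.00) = -90.11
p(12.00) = -548.05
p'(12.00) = -90.11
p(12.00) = -548.05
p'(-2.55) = 16.98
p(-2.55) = -16.01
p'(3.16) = -25.05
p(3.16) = -39.05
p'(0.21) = -3.34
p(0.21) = 2.81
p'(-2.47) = 16.39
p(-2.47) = -14.68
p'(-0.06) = -1.35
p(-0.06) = 3.44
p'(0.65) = -6.57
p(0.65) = 0.63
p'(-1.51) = 9.32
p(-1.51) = -2.34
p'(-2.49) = 16.54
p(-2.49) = -15.01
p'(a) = -7.36*a - 1.79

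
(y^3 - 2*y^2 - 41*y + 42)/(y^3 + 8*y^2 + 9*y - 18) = (y - 7)/(y + 3)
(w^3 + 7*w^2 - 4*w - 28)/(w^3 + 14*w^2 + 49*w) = (w^2 - 4)/(w*(w + 7))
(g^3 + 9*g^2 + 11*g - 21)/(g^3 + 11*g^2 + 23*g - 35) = (g + 3)/(g + 5)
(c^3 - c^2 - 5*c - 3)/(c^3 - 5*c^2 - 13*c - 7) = (c - 3)/(c - 7)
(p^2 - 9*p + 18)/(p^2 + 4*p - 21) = (p - 6)/(p + 7)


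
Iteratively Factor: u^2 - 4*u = (u - 4)*(u)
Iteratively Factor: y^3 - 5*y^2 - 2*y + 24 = (y - 3)*(y^2 - 2*y - 8) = (y - 4)*(y - 3)*(y + 2)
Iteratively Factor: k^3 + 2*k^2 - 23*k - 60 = (k + 3)*(k^2 - k - 20) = (k - 5)*(k + 3)*(k + 4)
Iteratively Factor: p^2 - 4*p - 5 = (p + 1)*(p - 5)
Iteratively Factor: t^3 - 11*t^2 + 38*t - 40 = (t - 4)*(t^2 - 7*t + 10) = (t - 5)*(t - 4)*(t - 2)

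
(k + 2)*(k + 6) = k^2 + 8*k + 12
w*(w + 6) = w^2 + 6*w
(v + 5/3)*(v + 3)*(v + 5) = v^3 + 29*v^2/3 + 85*v/3 + 25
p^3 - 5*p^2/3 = p^2*(p - 5/3)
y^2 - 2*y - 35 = (y - 7)*(y + 5)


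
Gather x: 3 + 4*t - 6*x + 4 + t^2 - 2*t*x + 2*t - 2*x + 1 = t^2 + 6*t + x*(-2*t - 8) + 8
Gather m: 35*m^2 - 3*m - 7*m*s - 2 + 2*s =35*m^2 + m*(-7*s - 3) + 2*s - 2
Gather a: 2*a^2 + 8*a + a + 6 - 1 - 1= 2*a^2 + 9*a + 4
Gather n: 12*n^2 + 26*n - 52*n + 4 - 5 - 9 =12*n^2 - 26*n - 10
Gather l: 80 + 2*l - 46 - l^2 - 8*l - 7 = -l^2 - 6*l + 27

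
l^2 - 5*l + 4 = (l - 4)*(l - 1)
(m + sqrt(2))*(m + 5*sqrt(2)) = m^2 + 6*sqrt(2)*m + 10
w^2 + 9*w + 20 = (w + 4)*(w + 5)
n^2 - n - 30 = (n - 6)*(n + 5)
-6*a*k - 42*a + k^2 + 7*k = (-6*a + k)*(k + 7)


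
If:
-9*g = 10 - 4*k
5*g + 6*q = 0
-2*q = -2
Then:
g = -6/5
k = -1/5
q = 1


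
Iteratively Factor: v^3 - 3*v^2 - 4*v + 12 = (v - 3)*(v^2 - 4) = (v - 3)*(v - 2)*(v + 2)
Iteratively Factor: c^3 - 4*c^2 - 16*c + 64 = (c + 4)*(c^2 - 8*c + 16) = (c - 4)*(c + 4)*(c - 4)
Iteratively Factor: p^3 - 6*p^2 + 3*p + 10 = (p - 5)*(p^2 - p - 2) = (p - 5)*(p - 2)*(p + 1)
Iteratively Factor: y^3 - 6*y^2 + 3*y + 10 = (y - 5)*(y^2 - y - 2) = (y - 5)*(y - 2)*(y + 1)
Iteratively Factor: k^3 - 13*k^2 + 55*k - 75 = (k - 5)*(k^2 - 8*k + 15) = (k - 5)^2*(k - 3)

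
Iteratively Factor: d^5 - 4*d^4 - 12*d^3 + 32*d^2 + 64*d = (d + 2)*(d^4 - 6*d^3 + 32*d) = (d + 2)^2*(d^3 - 8*d^2 + 16*d) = d*(d + 2)^2*(d^2 - 8*d + 16) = d*(d - 4)*(d + 2)^2*(d - 4)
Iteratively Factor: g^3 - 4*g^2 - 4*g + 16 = (g - 4)*(g^2 - 4) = (g - 4)*(g + 2)*(g - 2)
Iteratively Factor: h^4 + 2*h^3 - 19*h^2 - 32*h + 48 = (h - 4)*(h^3 + 6*h^2 + 5*h - 12) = (h - 4)*(h + 4)*(h^2 + 2*h - 3) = (h - 4)*(h - 1)*(h + 4)*(h + 3)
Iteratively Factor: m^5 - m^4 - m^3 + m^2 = (m - 1)*(m^4 - m^2) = (m - 1)*(m + 1)*(m^3 - m^2) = m*(m - 1)*(m + 1)*(m^2 - m) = m^2*(m - 1)*(m + 1)*(m - 1)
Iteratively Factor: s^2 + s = (s)*(s + 1)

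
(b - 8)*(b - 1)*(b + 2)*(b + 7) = b^4 - 59*b^2 - 54*b + 112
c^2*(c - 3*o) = c^3 - 3*c^2*o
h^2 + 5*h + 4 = (h + 1)*(h + 4)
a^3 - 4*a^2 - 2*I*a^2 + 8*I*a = a*(a - 4)*(a - 2*I)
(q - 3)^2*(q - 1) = q^3 - 7*q^2 + 15*q - 9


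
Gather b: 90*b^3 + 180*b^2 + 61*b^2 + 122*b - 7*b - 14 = 90*b^3 + 241*b^2 + 115*b - 14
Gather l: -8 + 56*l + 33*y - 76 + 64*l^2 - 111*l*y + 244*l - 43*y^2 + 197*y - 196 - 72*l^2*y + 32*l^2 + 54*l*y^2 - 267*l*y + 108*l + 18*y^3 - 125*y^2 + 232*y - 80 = l^2*(96 - 72*y) + l*(54*y^2 - 378*y + 408) + 18*y^3 - 168*y^2 + 462*y - 360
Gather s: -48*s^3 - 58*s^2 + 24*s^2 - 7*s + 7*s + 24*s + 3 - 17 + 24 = -48*s^3 - 34*s^2 + 24*s + 10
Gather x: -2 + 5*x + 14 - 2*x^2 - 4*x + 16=-2*x^2 + x + 28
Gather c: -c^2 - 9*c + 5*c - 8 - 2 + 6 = -c^2 - 4*c - 4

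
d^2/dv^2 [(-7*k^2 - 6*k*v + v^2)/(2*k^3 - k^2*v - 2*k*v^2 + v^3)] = 2*(-43*k^3 + 57*k^2*v - 21*k*v^2 + v^3)/(8*k^6 - 36*k^5*v + 66*k^4*v^2 - 63*k^3*v^3 + 33*k^2*v^4 - 9*k*v^5 + v^6)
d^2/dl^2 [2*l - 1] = 0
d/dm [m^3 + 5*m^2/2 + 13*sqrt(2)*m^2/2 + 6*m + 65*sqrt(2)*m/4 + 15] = 3*m^2 + 5*m + 13*sqrt(2)*m + 6 + 65*sqrt(2)/4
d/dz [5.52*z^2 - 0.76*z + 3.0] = 11.04*z - 0.76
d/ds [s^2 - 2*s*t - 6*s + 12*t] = 2*s - 2*t - 6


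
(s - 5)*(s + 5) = s^2 - 25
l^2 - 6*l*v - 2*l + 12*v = (l - 2)*(l - 6*v)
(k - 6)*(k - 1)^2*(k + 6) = k^4 - 2*k^3 - 35*k^2 + 72*k - 36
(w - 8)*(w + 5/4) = w^2 - 27*w/4 - 10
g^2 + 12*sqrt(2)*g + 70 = (g + 5*sqrt(2))*(g + 7*sqrt(2))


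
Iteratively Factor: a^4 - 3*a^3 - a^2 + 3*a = (a - 1)*(a^3 - 2*a^2 - 3*a) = (a - 3)*(a - 1)*(a^2 + a) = (a - 3)*(a - 1)*(a + 1)*(a)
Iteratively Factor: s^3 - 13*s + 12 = (s - 3)*(s^2 + 3*s - 4) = (s - 3)*(s + 4)*(s - 1)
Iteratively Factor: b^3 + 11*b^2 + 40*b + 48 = (b + 3)*(b^2 + 8*b + 16) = (b + 3)*(b + 4)*(b + 4)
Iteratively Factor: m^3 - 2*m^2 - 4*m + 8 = (m + 2)*(m^2 - 4*m + 4) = (m - 2)*(m + 2)*(m - 2)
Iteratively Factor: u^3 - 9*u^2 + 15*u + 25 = (u - 5)*(u^2 - 4*u - 5) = (u - 5)*(u + 1)*(u - 5)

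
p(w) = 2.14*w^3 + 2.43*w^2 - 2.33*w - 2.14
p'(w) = 6.42*w^2 + 4.86*w - 2.33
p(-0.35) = -1.12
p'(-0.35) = -3.24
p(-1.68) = -1.51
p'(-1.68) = 7.63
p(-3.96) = -87.70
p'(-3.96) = 79.10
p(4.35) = 209.86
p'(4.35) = 140.29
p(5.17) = 346.49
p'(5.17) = 194.40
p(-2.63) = -18.13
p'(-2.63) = 29.29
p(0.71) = -1.80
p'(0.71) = 4.36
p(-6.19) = -402.17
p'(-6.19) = 213.58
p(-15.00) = -6642.94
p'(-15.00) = 1369.27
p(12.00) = 4017.74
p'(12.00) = 980.47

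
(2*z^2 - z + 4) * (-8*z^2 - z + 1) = -16*z^4 + 6*z^3 - 29*z^2 - 5*z + 4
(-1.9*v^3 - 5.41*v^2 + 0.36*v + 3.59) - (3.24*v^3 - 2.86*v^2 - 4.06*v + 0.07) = -5.14*v^3 - 2.55*v^2 + 4.42*v + 3.52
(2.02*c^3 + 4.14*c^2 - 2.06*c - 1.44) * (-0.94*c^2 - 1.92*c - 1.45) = -1.8988*c^5 - 7.77*c^4 - 8.9414*c^3 - 0.694199999999999*c^2 + 5.7518*c + 2.088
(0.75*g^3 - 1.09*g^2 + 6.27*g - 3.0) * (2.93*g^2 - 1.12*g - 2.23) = 2.1975*g^5 - 4.0337*g^4 + 17.9194*g^3 - 13.3817*g^2 - 10.6221*g + 6.69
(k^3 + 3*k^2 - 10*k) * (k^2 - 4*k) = k^5 - k^4 - 22*k^3 + 40*k^2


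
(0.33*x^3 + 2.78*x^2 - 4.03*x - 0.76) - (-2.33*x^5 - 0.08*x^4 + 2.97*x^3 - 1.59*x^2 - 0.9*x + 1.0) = 2.33*x^5 + 0.08*x^4 - 2.64*x^3 + 4.37*x^2 - 3.13*x - 1.76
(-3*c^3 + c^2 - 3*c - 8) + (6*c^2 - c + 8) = -3*c^3 + 7*c^2 - 4*c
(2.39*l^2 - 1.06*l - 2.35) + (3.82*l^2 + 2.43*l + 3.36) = 6.21*l^2 + 1.37*l + 1.01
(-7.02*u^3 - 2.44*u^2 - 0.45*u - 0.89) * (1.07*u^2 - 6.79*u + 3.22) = -7.5114*u^5 + 45.055*u^4 - 6.5183*u^3 - 5.7536*u^2 + 4.5941*u - 2.8658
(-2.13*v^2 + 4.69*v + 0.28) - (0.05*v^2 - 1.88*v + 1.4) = -2.18*v^2 + 6.57*v - 1.12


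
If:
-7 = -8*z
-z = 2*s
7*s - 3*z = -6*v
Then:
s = -7/16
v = 91/96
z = 7/8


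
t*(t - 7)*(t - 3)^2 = t^4 - 13*t^3 + 51*t^2 - 63*t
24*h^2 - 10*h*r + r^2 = (-6*h + r)*(-4*h + r)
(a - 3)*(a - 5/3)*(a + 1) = a^3 - 11*a^2/3 + a/3 + 5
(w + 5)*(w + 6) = w^2 + 11*w + 30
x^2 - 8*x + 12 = (x - 6)*(x - 2)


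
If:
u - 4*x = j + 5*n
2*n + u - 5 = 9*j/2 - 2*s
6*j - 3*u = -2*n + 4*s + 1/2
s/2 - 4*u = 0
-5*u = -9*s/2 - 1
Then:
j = -383/651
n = 1259/868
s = -8/31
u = -1/31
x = -2491/1488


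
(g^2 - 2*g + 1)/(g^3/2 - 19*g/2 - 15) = 2*(-g^2 + 2*g - 1)/(-g^3 + 19*g + 30)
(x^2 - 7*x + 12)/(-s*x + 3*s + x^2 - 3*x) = (x - 4)/(-s + x)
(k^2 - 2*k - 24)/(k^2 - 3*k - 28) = (k - 6)/(k - 7)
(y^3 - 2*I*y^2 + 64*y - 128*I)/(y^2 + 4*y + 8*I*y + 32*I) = (y^2 - 10*I*y - 16)/(y + 4)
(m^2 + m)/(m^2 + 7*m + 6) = m/(m + 6)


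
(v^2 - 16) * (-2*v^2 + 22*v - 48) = -2*v^4 + 22*v^3 - 16*v^2 - 352*v + 768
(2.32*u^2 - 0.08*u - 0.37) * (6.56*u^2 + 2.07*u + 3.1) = 15.2192*u^4 + 4.2776*u^3 + 4.5992*u^2 - 1.0139*u - 1.147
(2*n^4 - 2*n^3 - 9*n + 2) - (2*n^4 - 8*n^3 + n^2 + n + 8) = 6*n^3 - n^2 - 10*n - 6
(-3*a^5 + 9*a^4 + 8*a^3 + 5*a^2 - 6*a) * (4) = -12*a^5 + 36*a^4 + 32*a^3 + 20*a^2 - 24*a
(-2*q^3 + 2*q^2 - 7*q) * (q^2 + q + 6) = -2*q^5 - 17*q^3 + 5*q^2 - 42*q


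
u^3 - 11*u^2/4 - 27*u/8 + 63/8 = (u - 3)*(u - 3/2)*(u + 7/4)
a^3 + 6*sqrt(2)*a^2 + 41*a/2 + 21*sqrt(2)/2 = (a + sqrt(2))*(a + 3*sqrt(2)/2)*(a + 7*sqrt(2)/2)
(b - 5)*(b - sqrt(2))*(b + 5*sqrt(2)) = b^3 - 5*b^2 + 4*sqrt(2)*b^2 - 20*sqrt(2)*b - 10*b + 50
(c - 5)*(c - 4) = c^2 - 9*c + 20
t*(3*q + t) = 3*q*t + t^2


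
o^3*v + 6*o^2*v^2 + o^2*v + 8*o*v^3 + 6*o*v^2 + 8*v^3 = (o + 2*v)*(o + 4*v)*(o*v + v)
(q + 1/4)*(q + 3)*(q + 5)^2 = q^4 + 53*q^3/4 + 233*q^2/4 + 355*q/4 + 75/4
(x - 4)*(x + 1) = x^2 - 3*x - 4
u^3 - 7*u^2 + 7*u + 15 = (u - 5)*(u - 3)*(u + 1)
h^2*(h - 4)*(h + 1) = h^4 - 3*h^3 - 4*h^2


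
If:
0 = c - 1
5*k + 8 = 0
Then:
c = 1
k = -8/5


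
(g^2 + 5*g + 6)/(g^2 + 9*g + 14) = (g + 3)/(g + 7)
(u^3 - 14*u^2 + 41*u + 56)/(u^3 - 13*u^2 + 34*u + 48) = (u - 7)/(u - 6)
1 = 1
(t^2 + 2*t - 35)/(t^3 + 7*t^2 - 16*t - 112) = (t - 5)/(t^2 - 16)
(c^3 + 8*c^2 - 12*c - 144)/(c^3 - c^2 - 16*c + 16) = (c^2 + 12*c + 36)/(c^2 + 3*c - 4)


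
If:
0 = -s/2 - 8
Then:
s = -16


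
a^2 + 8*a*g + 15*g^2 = (a + 3*g)*(a + 5*g)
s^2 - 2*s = s*(s - 2)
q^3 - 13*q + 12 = (q - 3)*(q - 1)*(q + 4)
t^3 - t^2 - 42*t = t*(t - 7)*(t + 6)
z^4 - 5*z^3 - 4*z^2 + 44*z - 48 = (z - 4)*(z - 2)^2*(z + 3)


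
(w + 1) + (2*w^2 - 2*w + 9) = 2*w^2 - w + 10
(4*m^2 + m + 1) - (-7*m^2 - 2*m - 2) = 11*m^2 + 3*m + 3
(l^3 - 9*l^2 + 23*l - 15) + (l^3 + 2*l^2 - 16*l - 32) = 2*l^3 - 7*l^2 + 7*l - 47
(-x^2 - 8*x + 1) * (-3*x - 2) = 3*x^3 + 26*x^2 + 13*x - 2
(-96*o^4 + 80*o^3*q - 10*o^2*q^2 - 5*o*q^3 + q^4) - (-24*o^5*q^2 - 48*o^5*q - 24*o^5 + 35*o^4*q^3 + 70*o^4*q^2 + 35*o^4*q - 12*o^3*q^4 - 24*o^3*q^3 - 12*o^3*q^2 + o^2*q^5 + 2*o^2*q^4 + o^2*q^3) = 24*o^5*q^2 + 48*o^5*q + 24*o^5 - 35*o^4*q^3 - 70*o^4*q^2 - 35*o^4*q - 96*o^4 + 12*o^3*q^4 + 24*o^3*q^3 + 12*o^3*q^2 + 80*o^3*q - o^2*q^5 - 2*o^2*q^4 - o^2*q^3 - 10*o^2*q^2 - 5*o*q^3 + q^4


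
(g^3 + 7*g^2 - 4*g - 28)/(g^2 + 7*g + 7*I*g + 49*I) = (g^2 - 4)/(g + 7*I)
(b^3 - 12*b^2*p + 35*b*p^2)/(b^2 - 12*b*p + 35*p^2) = b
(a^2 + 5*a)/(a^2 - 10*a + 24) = a*(a + 5)/(a^2 - 10*a + 24)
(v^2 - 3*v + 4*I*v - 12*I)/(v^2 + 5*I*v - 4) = (v - 3)/(v + I)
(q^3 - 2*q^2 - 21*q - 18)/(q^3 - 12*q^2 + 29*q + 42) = (q + 3)/(q - 7)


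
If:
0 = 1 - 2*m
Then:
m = 1/2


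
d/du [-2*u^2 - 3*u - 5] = -4*u - 3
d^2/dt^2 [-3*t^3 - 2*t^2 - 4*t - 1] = -18*t - 4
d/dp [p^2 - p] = 2*p - 1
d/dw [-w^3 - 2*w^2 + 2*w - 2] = -3*w^2 - 4*w + 2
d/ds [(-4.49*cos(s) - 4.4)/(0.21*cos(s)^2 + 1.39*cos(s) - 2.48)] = (0.9429*sin(s)^2 - 1.848*cos(s) - 18.1941)*sin(s)/(0.21*cos(s)^2 + 1.39*cos(s) - 2.48)^2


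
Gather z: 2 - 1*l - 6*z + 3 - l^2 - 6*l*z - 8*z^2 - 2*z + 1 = -l^2 - l - 8*z^2 + z*(-6*l - 8) + 6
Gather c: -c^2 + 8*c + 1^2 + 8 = -c^2 + 8*c + 9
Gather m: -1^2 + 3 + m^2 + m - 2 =m^2 + m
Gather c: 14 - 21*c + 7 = 21 - 21*c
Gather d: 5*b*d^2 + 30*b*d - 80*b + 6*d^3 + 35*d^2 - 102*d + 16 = -80*b + 6*d^3 + d^2*(5*b + 35) + d*(30*b - 102) + 16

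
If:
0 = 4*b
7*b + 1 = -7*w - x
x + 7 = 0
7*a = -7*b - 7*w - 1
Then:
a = -1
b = 0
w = 6/7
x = -7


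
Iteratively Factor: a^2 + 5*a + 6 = (a + 3)*(a + 2)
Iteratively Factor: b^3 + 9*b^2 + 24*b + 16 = (b + 4)*(b^2 + 5*b + 4) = (b + 1)*(b + 4)*(b + 4)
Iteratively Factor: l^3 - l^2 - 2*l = (l + 1)*(l^2 - 2*l) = l*(l + 1)*(l - 2)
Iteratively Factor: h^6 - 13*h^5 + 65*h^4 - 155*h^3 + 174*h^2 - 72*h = (h)*(h^5 - 13*h^4 + 65*h^3 - 155*h^2 + 174*h - 72) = h*(h - 2)*(h^4 - 11*h^3 + 43*h^2 - 69*h + 36) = h*(h - 4)*(h - 2)*(h^3 - 7*h^2 + 15*h - 9) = h*(h - 4)*(h - 3)*(h - 2)*(h^2 - 4*h + 3) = h*(h - 4)*(h - 3)^2*(h - 2)*(h - 1)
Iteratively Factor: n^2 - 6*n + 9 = (n - 3)*(n - 3)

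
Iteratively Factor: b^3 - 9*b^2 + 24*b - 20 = (b - 5)*(b^2 - 4*b + 4) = (b - 5)*(b - 2)*(b - 2)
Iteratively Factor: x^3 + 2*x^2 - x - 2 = (x + 1)*(x^2 + x - 2) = (x - 1)*(x + 1)*(x + 2)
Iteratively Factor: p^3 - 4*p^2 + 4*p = (p - 2)*(p^2 - 2*p) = p*(p - 2)*(p - 2)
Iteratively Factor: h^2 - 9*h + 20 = (h - 5)*(h - 4)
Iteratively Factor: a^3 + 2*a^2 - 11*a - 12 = (a - 3)*(a^2 + 5*a + 4) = (a - 3)*(a + 1)*(a + 4)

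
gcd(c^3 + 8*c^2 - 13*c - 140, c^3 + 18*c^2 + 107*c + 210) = c^2 + 12*c + 35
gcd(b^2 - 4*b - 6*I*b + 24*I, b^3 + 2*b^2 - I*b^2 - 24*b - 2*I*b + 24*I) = b - 4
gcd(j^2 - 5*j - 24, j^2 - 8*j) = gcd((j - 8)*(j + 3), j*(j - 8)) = j - 8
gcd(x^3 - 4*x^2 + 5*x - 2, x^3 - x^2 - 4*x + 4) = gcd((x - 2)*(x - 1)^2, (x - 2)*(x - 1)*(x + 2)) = x^2 - 3*x + 2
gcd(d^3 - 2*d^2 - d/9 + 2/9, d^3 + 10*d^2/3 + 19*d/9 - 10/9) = d - 1/3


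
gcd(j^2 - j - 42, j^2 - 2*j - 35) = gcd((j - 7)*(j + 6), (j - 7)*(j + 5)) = j - 7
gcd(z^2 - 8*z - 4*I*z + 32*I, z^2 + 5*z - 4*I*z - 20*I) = z - 4*I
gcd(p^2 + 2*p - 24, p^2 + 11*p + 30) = p + 6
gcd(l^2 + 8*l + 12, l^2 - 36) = l + 6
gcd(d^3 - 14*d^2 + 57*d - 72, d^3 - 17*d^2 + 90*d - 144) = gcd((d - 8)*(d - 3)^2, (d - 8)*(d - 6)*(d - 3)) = d^2 - 11*d + 24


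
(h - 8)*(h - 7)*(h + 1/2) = h^3 - 29*h^2/2 + 97*h/2 + 28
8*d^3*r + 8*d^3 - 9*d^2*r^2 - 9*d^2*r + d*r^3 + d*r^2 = (-8*d + r)*(-d + r)*(d*r + d)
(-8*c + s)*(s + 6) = -8*c*s - 48*c + s^2 + 6*s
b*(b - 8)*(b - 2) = b^3 - 10*b^2 + 16*b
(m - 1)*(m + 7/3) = m^2 + 4*m/3 - 7/3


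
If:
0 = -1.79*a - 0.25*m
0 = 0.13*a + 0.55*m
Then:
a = 0.00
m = 0.00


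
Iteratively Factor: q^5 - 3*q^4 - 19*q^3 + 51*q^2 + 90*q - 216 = (q - 4)*(q^4 + q^3 - 15*q^2 - 9*q + 54) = (q - 4)*(q + 3)*(q^3 - 2*q^2 - 9*q + 18) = (q - 4)*(q - 3)*(q + 3)*(q^2 + q - 6) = (q - 4)*(q - 3)*(q - 2)*(q + 3)*(q + 3)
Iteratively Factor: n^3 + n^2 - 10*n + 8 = (n - 2)*(n^2 + 3*n - 4) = (n - 2)*(n - 1)*(n + 4)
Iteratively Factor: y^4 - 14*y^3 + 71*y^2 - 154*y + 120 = (y - 5)*(y^3 - 9*y^2 + 26*y - 24) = (y - 5)*(y - 3)*(y^2 - 6*y + 8) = (y - 5)*(y - 3)*(y - 2)*(y - 4)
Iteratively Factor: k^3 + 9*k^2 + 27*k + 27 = (k + 3)*(k^2 + 6*k + 9) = (k + 3)^2*(k + 3)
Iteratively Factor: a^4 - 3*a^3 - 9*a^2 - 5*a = (a)*(a^3 - 3*a^2 - 9*a - 5) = a*(a + 1)*(a^2 - 4*a - 5) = a*(a + 1)^2*(a - 5)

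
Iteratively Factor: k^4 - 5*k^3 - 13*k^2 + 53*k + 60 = (k + 3)*(k^3 - 8*k^2 + 11*k + 20) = (k - 5)*(k + 3)*(k^2 - 3*k - 4) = (k - 5)*(k - 4)*(k + 3)*(k + 1)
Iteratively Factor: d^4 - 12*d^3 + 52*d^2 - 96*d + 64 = (d - 2)*(d^3 - 10*d^2 + 32*d - 32) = (d - 4)*(d - 2)*(d^2 - 6*d + 8) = (d - 4)*(d - 2)^2*(d - 4)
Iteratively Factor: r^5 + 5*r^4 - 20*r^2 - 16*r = (r + 4)*(r^4 + r^3 - 4*r^2 - 4*r) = r*(r + 4)*(r^3 + r^2 - 4*r - 4) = r*(r + 2)*(r + 4)*(r^2 - r - 2) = r*(r + 1)*(r + 2)*(r + 4)*(r - 2)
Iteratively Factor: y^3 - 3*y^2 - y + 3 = (y - 1)*(y^2 - 2*y - 3) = (y - 3)*(y - 1)*(y + 1)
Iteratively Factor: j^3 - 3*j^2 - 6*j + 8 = (j - 4)*(j^2 + j - 2) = (j - 4)*(j + 2)*(j - 1)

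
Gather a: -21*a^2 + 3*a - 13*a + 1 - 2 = -21*a^2 - 10*a - 1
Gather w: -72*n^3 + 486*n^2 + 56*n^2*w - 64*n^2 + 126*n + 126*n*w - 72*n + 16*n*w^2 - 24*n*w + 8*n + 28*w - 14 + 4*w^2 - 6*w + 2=-72*n^3 + 422*n^2 + 62*n + w^2*(16*n + 4) + w*(56*n^2 + 102*n + 22) - 12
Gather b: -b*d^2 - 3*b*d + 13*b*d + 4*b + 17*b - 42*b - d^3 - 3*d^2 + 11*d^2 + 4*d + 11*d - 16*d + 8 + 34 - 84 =b*(-d^2 + 10*d - 21) - d^3 + 8*d^2 - d - 42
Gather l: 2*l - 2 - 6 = 2*l - 8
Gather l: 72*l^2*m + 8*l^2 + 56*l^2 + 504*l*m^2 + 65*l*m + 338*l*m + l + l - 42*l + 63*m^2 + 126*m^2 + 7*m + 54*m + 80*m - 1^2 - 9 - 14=l^2*(72*m + 64) + l*(504*m^2 + 403*m - 40) + 189*m^2 + 141*m - 24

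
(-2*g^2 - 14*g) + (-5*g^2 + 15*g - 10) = -7*g^2 + g - 10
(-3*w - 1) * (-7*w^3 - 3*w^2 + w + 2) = 21*w^4 + 16*w^3 - 7*w - 2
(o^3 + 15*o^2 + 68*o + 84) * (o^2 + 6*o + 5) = o^5 + 21*o^4 + 163*o^3 + 567*o^2 + 844*o + 420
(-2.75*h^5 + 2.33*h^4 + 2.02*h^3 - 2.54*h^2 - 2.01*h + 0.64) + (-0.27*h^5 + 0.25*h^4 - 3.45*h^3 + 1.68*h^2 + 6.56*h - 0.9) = -3.02*h^5 + 2.58*h^4 - 1.43*h^3 - 0.86*h^2 + 4.55*h - 0.26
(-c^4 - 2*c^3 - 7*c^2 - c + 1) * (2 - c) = c^5 + 3*c^3 - 13*c^2 - 3*c + 2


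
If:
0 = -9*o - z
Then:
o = -z/9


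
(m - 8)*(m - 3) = m^2 - 11*m + 24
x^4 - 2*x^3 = x^3*(x - 2)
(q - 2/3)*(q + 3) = q^2 + 7*q/3 - 2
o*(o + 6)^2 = o^3 + 12*o^2 + 36*o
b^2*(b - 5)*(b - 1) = b^4 - 6*b^3 + 5*b^2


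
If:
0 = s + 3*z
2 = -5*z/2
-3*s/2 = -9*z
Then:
No Solution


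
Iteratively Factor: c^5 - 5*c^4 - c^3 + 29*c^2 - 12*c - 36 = (c - 3)*(c^4 - 2*c^3 - 7*c^2 + 8*c + 12) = (c - 3)^2*(c^3 + c^2 - 4*c - 4) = (c - 3)^2*(c + 2)*(c^2 - c - 2) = (c - 3)^2*(c + 1)*(c + 2)*(c - 2)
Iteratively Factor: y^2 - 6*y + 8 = (y - 2)*(y - 4)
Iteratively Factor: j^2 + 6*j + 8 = (j + 4)*(j + 2)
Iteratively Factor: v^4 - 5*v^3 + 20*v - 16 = (v - 4)*(v^3 - v^2 - 4*v + 4) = (v - 4)*(v + 2)*(v^2 - 3*v + 2) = (v - 4)*(v - 1)*(v + 2)*(v - 2)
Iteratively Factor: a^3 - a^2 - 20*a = (a - 5)*(a^2 + 4*a) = a*(a - 5)*(a + 4)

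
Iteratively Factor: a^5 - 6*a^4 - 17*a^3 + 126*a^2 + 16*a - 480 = (a - 3)*(a^4 - 3*a^3 - 26*a^2 + 48*a + 160) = (a - 4)*(a - 3)*(a^3 + a^2 - 22*a - 40) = (a - 4)*(a - 3)*(a + 4)*(a^2 - 3*a - 10) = (a - 4)*(a - 3)*(a + 2)*(a + 4)*(a - 5)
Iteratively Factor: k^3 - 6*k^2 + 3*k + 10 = (k - 5)*(k^2 - k - 2) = (k - 5)*(k - 2)*(k + 1)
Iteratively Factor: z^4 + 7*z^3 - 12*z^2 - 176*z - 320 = (z - 5)*(z^3 + 12*z^2 + 48*z + 64) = (z - 5)*(z + 4)*(z^2 + 8*z + 16) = (z - 5)*(z + 4)^2*(z + 4)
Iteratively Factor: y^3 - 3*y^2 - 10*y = (y)*(y^2 - 3*y - 10) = y*(y + 2)*(y - 5)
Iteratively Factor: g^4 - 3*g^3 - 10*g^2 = (g - 5)*(g^3 + 2*g^2) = (g - 5)*(g + 2)*(g^2) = g*(g - 5)*(g + 2)*(g)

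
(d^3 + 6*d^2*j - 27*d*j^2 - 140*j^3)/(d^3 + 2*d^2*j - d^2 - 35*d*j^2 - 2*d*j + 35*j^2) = (d + 4*j)/(d - 1)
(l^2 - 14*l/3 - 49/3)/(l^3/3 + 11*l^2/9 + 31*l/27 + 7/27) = 9*(l - 7)/(3*l^2 + 4*l + 1)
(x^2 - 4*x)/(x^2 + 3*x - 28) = x/(x + 7)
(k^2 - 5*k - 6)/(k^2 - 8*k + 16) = (k^2 - 5*k - 6)/(k^2 - 8*k + 16)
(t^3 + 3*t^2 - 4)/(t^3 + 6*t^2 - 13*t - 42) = (t^2 + t - 2)/(t^2 + 4*t - 21)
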